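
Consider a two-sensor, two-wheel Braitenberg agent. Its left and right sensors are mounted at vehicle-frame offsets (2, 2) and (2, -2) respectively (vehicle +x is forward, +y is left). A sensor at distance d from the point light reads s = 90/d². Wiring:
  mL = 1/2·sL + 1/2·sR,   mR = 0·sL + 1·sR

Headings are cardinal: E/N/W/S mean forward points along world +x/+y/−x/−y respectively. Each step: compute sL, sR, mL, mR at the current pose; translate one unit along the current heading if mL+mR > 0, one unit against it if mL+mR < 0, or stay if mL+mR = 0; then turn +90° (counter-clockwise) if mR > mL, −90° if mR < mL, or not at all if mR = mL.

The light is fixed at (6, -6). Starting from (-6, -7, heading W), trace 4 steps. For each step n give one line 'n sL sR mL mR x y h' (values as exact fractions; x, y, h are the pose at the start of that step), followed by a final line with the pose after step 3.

0 18/41 90/197 3618/8077 90/197 -6 -7 W
1 9/13 5/13 7/13 5/13 -7 -7 S
2 90/241 2/5 466/1205 2/5 -7 -8 W
3 9/16 45/136 243/544 45/136 -8 -8 S
final -8 -9 W

n=0: pose=(-6,-7,W); sL=18/41, sR=90/197; mL=3618/8077, mR=90/197; mL+mR=7308/8077 → advance +1; mR−mL=72/8077 → turn +1·90°
n=1: pose=(-7,-7,S); sL=9/13, sR=5/13; mL=7/13, mR=5/13; mL+mR=12/13 → advance +1; mR−mL=-2/13 → turn -1·90°
n=2: pose=(-7,-8,W); sL=90/241, sR=2/5; mL=466/1205, mR=2/5; mL+mR=948/1205 → advance +1; mR−mL=16/1205 → turn +1·90°
n=3: pose=(-8,-8,S); sL=9/16, sR=45/136; mL=243/544, mR=45/136; mL+mR=423/544 → advance +1; mR−mL=-63/544 → turn -1·90°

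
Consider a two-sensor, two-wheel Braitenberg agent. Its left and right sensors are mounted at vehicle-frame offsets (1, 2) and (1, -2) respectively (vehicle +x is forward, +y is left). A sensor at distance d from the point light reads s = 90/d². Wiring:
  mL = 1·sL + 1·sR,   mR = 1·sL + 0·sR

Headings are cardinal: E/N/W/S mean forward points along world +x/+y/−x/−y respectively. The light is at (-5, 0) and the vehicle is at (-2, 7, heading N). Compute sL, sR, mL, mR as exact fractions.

18/13 90/89 2772/1157 18/13

left sensor world pos  = (-4, 8); dL² = 65
right sensor world pos = (0, 8); dR² = 89
sL = 90/65 = 18/13
sR = 90/89 = 90/89
mL = 1·sL + 1·sR = 2772/1157
mR = 1·sL + 0·sR = 18/13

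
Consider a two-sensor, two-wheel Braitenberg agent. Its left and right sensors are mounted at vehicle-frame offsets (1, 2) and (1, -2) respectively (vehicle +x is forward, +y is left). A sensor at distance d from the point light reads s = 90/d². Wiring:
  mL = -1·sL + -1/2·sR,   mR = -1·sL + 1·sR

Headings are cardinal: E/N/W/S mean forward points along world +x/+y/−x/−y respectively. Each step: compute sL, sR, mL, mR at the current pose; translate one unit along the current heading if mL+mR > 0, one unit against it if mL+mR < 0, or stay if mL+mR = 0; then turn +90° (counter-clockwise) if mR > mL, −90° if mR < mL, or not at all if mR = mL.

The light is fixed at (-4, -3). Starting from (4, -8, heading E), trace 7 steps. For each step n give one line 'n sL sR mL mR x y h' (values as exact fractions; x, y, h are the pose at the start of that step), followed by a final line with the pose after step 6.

0 1 9/13 -35/26 -4/13 4 -8 E
1 90/41 90/97 -10575/3977 -5040/3977 3 -8 N
2 9/10 45/26 -459/260 54/65 3 -9 W
3 90/149 18/17 -2871/2533 1152/2533 4 -9 S
4 1 9/13 -35/26 -4/13 4 -8 E
5 90/41 90/97 -10575/3977 -5040/3977 3 -8 N
6 9/10 45/26 -459/260 54/65 3 -9 W
final 4 -9 S

n=0: pose=(4,-8,E); sL=1, sR=9/13; mL=-35/26, mR=-4/13; mL+mR=-43/26 → advance -1; mR−mL=27/26 → turn +1·90°
n=1: pose=(3,-8,N); sL=90/41, sR=90/97; mL=-10575/3977, mR=-5040/3977; mL+mR=-15615/3977 → advance -1; mR−mL=135/97 → turn +1·90°
n=2: pose=(3,-9,W); sL=9/10, sR=45/26; mL=-459/260, mR=54/65; mL+mR=-243/260 → advance -1; mR−mL=135/52 → turn +1·90°
n=3: pose=(4,-9,S); sL=90/149, sR=18/17; mL=-2871/2533, mR=1152/2533; mL+mR=-1719/2533 → advance -1; mR−mL=27/17 → turn +1·90°
n=4: pose=(4,-8,E); sL=1, sR=9/13; mL=-35/26, mR=-4/13; mL+mR=-43/26 → advance -1; mR−mL=27/26 → turn +1·90°
n=5: pose=(3,-8,N); sL=90/41, sR=90/97; mL=-10575/3977, mR=-5040/3977; mL+mR=-15615/3977 → advance -1; mR−mL=135/97 → turn +1·90°
n=6: pose=(3,-9,W); sL=9/10, sR=45/26; mL=-459/260, mR=54/65; mL+mR=-243/260 → advance -1; mR−mL=135/52 → turn +1·90°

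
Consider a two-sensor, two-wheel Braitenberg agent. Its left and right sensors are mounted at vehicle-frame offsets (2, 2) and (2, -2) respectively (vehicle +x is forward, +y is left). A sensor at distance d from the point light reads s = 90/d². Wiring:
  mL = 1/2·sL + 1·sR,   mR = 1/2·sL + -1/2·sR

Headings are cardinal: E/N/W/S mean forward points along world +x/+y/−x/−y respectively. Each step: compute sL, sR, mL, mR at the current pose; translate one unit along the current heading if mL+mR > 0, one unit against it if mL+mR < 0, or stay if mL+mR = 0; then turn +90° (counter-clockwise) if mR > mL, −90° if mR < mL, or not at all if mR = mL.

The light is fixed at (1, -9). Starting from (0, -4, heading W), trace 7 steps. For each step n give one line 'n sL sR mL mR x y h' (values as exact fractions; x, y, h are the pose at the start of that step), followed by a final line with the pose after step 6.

0 5 45/29 235/58 50/29 0 -4 W
1 18/13 90/49 1611/637 -144/637 -1 -4 N
2 45/32 45/8 405/64 -135/64 -1 -3 E
3 90/17 18/5 531/85 72/85 0 -3 S
4 5 45/29 235/58 50/29 0 -4 W
5 18/13 90/49 1611/637 -144/637 -1 -4 N
6 45/32 45/8 405/64 -135/64 -1 -3 E
final 0 -3 S

n=0: pose=(0,-4,W); sL=5, sR=45/29; mL=235/58, mR=50/29; mL+mR=335/58 → advance +1; mR−mL=-135/58 → turn -1·90°
n=1: pose=(-1,-4,N); sL=18/13, sR=90/49; mL=1611/637, mR=-144/637; mL+mR=1467/637 → advance +1; mR−mL=-135/49 → turn -1·90°
n=2: pose=(-1,-3,E); sL=45/32, sR=45/8; mL=405/64, mR=-135/64; mL+mR=135/32 → advance +1; mR−mL=-135/16 → turn -1·90°
n=3: pose=(0,-3,S); sL=90/17, sR=18/5; mL=531/85, mR=72/85; mL+mR=603/85 → advance +1; mR−mL=-27/5 → turn -1·90°
n=4: pose=(0,-4,W); sL=5, sR=45/29; mL=235/58, mR=50/29; mL+mR=335/58 → advance +1; mR−mL=-135/58 → turn -1·90°
n=5: pose=(-1,-4,N); sL=18/13, sR=90/49; mL=1611/637, mR=-144/637; mL+mR=1467/637 → advance +1; mR−mL=-135/49 → turn -1·90°
n=6: pose=(-1,-3,E); sL=45/32, sR=45/8; mL=405/64, mR=-135/64; mL+mR=135/32 → advance +1; mR−mL=-135/16 → turn -1·90°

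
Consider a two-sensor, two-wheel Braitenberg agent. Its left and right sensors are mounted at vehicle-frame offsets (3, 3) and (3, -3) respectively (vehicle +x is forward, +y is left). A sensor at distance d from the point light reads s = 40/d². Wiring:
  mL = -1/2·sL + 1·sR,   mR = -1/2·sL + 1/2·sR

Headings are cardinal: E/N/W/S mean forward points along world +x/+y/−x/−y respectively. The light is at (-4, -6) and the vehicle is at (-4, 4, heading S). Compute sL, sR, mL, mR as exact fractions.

left sensor world pos  = (-1, 1); dL² = 58
right sensor world pos = (-7, 1); dR² = 58
sL = 40/58 = 20/29
sR = 40/58 = 20/29
mL = -1/2·sL + 1·sR = 10/29
mR = -1/2·sL + 1/2·sR = 0

20/29 20/29 10/29 0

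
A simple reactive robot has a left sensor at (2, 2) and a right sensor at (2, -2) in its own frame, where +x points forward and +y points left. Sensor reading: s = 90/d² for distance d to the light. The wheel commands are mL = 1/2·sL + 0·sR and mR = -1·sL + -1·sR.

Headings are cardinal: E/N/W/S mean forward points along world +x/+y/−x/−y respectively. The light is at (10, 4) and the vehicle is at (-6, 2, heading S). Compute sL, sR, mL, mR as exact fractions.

45/106 9/34 45/212 -621/901

left sensor world pos  = (-4, 0); dL² = 212
right sensor world pos = (-8, 0); dR² = 340
sL = 90/212 = 45/106
sR = 90/340 = 9/34
mL = 1/2·sL + 0·sR = 45/212
mR = -1·sL + -1·sR = -621/901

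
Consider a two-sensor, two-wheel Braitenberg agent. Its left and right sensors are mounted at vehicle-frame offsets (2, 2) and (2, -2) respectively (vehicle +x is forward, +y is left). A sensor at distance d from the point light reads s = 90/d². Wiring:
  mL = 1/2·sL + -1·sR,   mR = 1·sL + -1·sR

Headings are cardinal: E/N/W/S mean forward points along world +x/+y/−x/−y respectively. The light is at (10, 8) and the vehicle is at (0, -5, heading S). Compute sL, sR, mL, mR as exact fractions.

left sensor world pos  = (2, -7); dL² = 289
right sensor world pos = (-2, -7); dR² = 369
sL = 90/289 = 90/289
sR = 90/369 = 10/41
mL = 1/2·sL + -1·sR = -1045/11849
mR = 1·sL + -1·sR = 800/11849

90/289 10/41 -1045/11849 800/11849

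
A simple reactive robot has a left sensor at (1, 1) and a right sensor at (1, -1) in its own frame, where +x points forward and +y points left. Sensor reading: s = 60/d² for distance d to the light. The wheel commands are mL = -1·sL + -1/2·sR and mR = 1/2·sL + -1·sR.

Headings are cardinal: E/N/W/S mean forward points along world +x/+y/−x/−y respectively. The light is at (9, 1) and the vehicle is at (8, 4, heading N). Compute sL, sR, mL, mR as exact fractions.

3 15/4 -39/8 -9/4

left sensor world pos  = (7, 5); dL² = 20
right sensor world pos = (9, 5); dR² = 16
sL = 60/20 = 3
sR = 60/16 = 15/4
mL = -1·sL + -1/2·sR = -39/8
mR = 1/2·sL + -1·sR = -9/4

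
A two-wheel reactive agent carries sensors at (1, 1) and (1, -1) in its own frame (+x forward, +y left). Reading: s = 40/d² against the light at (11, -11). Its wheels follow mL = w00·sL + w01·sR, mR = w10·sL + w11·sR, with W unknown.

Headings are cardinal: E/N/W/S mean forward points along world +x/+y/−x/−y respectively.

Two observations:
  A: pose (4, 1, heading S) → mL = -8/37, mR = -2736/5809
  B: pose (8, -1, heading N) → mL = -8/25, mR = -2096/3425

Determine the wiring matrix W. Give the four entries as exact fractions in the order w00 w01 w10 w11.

0 -1 -1 -1

obs A: pose=(4,1,S) → sL=40/157, sR=8/37, mL=-8/37, mR=-2736/5809
obs B: pose=(8,-1,N) → sL=40/137, sR=8/25, mL=-8/25, mR=-2096/3425
sensor matrix S = [[40/157, 8/37], [40/137, 8/25]]; det S = 73216/3979165
solve [mL_A; mL_B] = S·[w00; w01] and [mR_A; mR_B] = S·[w10; w11]:
  w00 = 0, w01 = -1, w10 = -1, w11 = -1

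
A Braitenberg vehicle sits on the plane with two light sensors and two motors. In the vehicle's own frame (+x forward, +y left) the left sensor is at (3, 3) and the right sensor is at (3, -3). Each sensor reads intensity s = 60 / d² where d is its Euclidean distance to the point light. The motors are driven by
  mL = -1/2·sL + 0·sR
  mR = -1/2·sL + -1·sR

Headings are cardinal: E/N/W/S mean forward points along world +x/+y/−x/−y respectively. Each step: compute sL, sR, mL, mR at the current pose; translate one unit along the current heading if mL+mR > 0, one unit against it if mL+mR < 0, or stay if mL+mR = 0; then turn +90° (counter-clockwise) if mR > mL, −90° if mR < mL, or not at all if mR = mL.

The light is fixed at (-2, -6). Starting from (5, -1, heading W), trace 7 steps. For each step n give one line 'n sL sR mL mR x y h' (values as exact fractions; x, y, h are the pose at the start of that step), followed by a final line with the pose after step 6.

n=0: pose=(5,-1,W); sL=3, sR=3/4; mL=-3/2, mR=-9/4; mL+mR=-15/4 → advance -1; mR−mL=-3/4 → turn -1·90°
n=1: pose=(6,-1,N); sL=60/89, sR=12/37; mL=-30/89, mR=-2178/3293; mL+mR=-3288/3293 → advance -1; mR−mL=-12/37 → turn -1·90°
n=2: pose=(6,-2,E); sL=6/17, sR=30/61; mL=-3/17, mR=-693/1037; mL+mR=-876/1037 → advance -1; mR−mL=-30/61 → turn -1·90°
n=3: pose=(5,-2,S); sL=60/101, sR=60/17; mL=-30/101, mR=-6570/1717; mL+mR=-7080/1717 → advance -1; mR−mL=-60/17 → turn -1·90°
n=4: pose=(5,-1,W); sL=3, sR=3/4; mL=-3/2, mR=-9/4; mL+mR=-15/4 → advance -1; mR−mL=-3/4 → turn -1·90°
n=5: pose=(6,-1,N); sL=60/89, sR=12/37; mL=-30/89, mR=-2178/3293; mL+mR=-3288/3293 → advance -1; mR−mL=-12/37 → turn -1·90°
n=6: pose=(6,-2,E); sL=6/17, sR=30/61; mL=-3/17, mR=-693/1037; mL+mR=-876/1037 → advance -1; mR−mL=-30/61 → turn -1·90°

0 3 3/4 -3/2 -9/4 5 -1 W
1 60/89 12/37 -30/89 -2178/3293 6 -1 N
2 6/17 30/61 -3/17 -693/1037 6 -2 E
3 60/101 60/17 -30/101 -6570/1717 5 -2 S
4 3 3/4 -3/2 -9/4 5 -1 W
5 60/89 12/37 -30/89 -2178/3293 6 -1 N
6 6/17 30/61 -3/17 -693/1037 6 -2 E
final 5 -2 S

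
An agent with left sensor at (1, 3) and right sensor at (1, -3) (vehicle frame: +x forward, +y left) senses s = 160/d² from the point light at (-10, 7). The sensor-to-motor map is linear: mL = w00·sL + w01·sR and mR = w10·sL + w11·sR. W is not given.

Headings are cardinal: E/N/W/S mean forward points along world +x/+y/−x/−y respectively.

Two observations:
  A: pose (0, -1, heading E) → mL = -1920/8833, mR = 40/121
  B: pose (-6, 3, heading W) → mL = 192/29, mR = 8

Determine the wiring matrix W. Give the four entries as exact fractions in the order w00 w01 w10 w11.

obs A: pose=(0,-1,E) → sL=80/73, sR=80/121, mL=-1920/8833, mR=40/121
obs B: pose=(-6,3,W) → sL=80/29, sR=16, mL=192/29, mR=8
sensor matrix S = [[80/73, 80/121], [80/29, 16]]; det S = 4024320/256157
solve [mL_A; mL_B] = S·[w00; w01] and [mR_A; mR_B] = S·[w10; w11]:
  w00 = -1/2, w01 = 1/2, w10 = 0, w11 = 1/2

-1/2 1/2 0 1/2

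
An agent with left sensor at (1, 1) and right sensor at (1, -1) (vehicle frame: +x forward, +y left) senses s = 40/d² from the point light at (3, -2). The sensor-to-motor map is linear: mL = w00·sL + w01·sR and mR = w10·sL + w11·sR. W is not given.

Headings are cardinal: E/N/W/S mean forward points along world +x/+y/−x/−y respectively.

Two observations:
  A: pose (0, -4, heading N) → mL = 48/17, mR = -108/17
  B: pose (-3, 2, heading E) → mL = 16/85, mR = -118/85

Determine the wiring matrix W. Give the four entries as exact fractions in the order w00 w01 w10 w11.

obs A: pose=(0,-4,N) → sL=40/17, sR=8, mL=48/17, mR=-108/17
obs B: pose=(-3,2,E) → sL=4/5, sR=20/17, mL=16/85, mR=-118/85
sensor matrix S = [[40/17, 8], [4/5, 20/17]]; det S = -5248/1445
solve [mL_A; mL_B] = S·[w00; w01] and [mR_A; mR_B] = S·[w10; w11]:
  w00 = -1/2, w01 = 1/2, w10 = -1, w11 = -1/2

-1/2 1/2 -1 -1/2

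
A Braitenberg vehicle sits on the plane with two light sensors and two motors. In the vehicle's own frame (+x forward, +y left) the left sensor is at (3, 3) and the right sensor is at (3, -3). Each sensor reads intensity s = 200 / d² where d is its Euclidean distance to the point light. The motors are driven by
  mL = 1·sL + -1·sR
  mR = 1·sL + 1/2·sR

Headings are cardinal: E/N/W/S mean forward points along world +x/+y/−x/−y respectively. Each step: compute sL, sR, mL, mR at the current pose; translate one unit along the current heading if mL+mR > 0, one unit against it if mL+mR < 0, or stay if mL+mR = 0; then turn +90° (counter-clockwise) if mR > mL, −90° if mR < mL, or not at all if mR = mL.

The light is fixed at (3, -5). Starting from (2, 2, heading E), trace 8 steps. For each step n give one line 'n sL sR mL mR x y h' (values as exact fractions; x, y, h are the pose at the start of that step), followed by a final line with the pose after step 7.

0 25/13 10 -105/13 90/13 2 2 E
1 8/5 200/101 -192/505 1308/505 1 2 N
2 4 100/73 192/73 342/73 1 3 W
3 8 200/61 288/61 588/61 0 3 S
4 2 25/2 -21/2 33/4 0 2 E
5 200/149 200/101 -9600/15049 35100/15049 -1 2 N
6 100/37 20/17 960/629 2070/629 -1 3 W
7 200/29 200/89 12000/2581 20700/2581 -2 3 S
final -2 2 E

n=0: pose=(2,2,E); sL=25/13, sR=10; mL=-105/13, mR=90/13; mL+mR=-15/13 → advance -1; mR−mL=15 → turn +1·90°
n=1: pose=(1,2,N); sL=8/5, sR=200/101; mL=-192/505, mR=1308/505; mL+mR=1116/505 → advance +1; mR−mL=300/101 → turn +1·90°
n=2: pose=(1,3,W); sL=4, sR=100/73; mL=192/73, mR=342/73; mL+mR=534/73 → advance +1; mR−mL=150/73 → turn +1·90°
n=3: pose=(0,3,S); sL=8, sR=200/61; mL=288/61, mR=588/61; mL+mR=876/61 → advance +1; mR−mL=300/61 → turn +1·90°
n=4: pose=(0,2,E); sL=2, sR=25/2; mL=-21/2, mR=33/4; mL+mR=-9/4 → advance -1; mR−mL=75/4 → turn +1·90°
n=5: pose=(-1,2,N); sL=200/149, sR=200/101; mL=-9600/15049, mR=35100/15049; mL+mR=25500/15049 → advance +1; mR−mL=300/101 → turn +1·90°
n=6: pose=(-1,3,W); sL=100/37, sR=20/17; mL=960/629, mR=2070/629; mL+mR=3030/629 → advance +1; mR−mL=30/17 → turn +1·90°
n=7: pose=(-2,3,S); sL=200/29, sR=200/89; mL=12000/2581, mR=20700/2581; mL+mR=32700/2581 → advance +1; mR−mL=300/89 → turn +1·90°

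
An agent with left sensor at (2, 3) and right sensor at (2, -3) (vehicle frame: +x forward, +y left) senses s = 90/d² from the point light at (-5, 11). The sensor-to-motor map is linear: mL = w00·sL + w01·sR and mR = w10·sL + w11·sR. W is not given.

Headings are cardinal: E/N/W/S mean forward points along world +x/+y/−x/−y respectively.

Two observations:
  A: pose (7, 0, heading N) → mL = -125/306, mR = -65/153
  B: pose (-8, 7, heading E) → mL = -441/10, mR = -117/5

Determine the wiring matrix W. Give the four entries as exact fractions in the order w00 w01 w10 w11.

obs A: pose=(7,0,N) → sL=5/9, sR=5/17, mL=-125/306, mR=-65/153
obs B: pose=(-8,7,E) → sL=45, sR=9/5, mL=-441/10, mR=-117/5
sensor matrix S = [[5/9, 5/17], [45, 9/5]]; det S = -208/17
solve [mL_A; mL_B] = S·[w00; w01] and [mR_A; mR_B] = S·[w10; w11]:
  w00 = -1, w01 = 1/2, w10 = -1/2, w11 = -1/2

-1 1/2 -1/2 -1/2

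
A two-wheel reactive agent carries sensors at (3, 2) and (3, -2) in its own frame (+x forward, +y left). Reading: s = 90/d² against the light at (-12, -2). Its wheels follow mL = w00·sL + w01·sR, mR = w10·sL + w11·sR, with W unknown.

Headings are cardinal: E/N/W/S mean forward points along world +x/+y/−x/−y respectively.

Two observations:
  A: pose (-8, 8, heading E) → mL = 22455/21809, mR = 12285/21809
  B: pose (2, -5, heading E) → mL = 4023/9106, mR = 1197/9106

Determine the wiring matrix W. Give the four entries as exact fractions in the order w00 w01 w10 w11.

obs A: pose=(-8,8,E) → sL=90/193, sR=90/113, mL=22455/21809, mR=12285/21809
obs B: pose=(2,-5,E) → sL=9/29, sR=45/157, mL=4023/9106, mR=1197/9106
sensor matrix S = [[90/193, 90/113], [9/29, 45/157]]; det S = -11271960/99296377
solve [mL_A; mL_B] = S·[w00; w01] and [mR_A; mR_B] = S·[w10; w11]:
  w00 = 1/2, w01 = 1, w10 = -1/2, w11 = 1

1/2 1 -1/2 1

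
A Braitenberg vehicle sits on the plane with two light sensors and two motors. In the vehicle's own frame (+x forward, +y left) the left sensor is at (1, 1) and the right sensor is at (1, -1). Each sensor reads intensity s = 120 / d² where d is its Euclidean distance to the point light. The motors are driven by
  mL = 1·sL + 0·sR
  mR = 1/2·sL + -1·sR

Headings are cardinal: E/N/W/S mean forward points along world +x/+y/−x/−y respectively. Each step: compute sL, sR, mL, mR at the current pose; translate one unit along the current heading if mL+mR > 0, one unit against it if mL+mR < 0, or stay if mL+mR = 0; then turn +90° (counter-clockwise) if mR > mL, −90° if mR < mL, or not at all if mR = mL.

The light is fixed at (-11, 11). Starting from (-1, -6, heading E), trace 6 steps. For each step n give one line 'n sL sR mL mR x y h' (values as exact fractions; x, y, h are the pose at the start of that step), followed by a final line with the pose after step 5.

0 120/377 24/89 120/377 -3708/33553 -1 -6 E
1 10/39 15/53 10/39 -320/2067 0 -6 S
2 120/461 120/389 120/461 -31980/179329 0 -7 W
3 12/37 12/41 12/37 -198/1517 -1 -7 N
4 120/377 24/89 120/377 -3708/33553 -1 -6 E
5 10/39 15/53 10/39 -320/2067 0 -6 S
final 0 -7 W

n=0: pose=(-1,-6,E); sL=120/377, sR=24/89; mL=120/377, mR=-3708/33553; mL+mR=6972/33553 → advance +1; mR−mL=-14388/33553 → turn -1·90°
n=1: pose=(0,-6,S); sL=10/39, sR=15/53; mL=10/39, mR=-320/2067; mL+mR=70/689 → advance +1; mR−mL=-850/2067 → turn -1·90°
n=2: pose=(0,-7,W); sL=120/461, sR=120/389; mL=120/461, mR=-31980/179329; mL+mR=14700/179329 → advance +1; mR−mL=-78660/179329 → turn -1·90°
n=3: pose=(-1,-7,N); sL=12/37, sR=12/41; mL=12/37, mR=-198/1517; mL+mR=294/1517 → advance +1; mR−mL=-690/1517 → turn -1·90°
n=4: pose=(-1,-6,E); sL=120/377, sR=24/89; mL=120/377, mR=-3708/33553; mL+mR=6972/33553 → advance +1; mR−mL=-14388/33553 → turn -1·90°
n=5: pose=(0,-6,S); sL=10/39, sR=15/53; mL=10/39, mR=-320/2067; mL+mR=70/689 → advance +1; mR−mL=-850/2067 → turn -1·90°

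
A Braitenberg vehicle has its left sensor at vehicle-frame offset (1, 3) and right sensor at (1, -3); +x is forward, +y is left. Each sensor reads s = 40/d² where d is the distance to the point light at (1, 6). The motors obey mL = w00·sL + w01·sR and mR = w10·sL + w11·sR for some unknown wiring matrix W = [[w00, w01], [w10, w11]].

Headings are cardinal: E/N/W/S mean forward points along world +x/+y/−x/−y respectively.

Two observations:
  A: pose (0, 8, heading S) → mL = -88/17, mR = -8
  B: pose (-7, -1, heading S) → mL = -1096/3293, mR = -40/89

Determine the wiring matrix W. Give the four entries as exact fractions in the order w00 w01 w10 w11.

-1/2 -1/2 -1 0

obs A: pose=(0,8,S) → sL=8, sR=40/17, mL=-88/17, mR=-8
obs B: pose=(-7,-1,S) → sL=40/89, sR=8/37, mL=-1096/3293, mR=-40/89
sensor matrix S = [[8, 40/17], [40/89, 8/37]]; det S = 37632/55981
solve [mL_A; mL_B] = S·[w00; w01] and [mR_A; mR_B] = S·[w10; w11]:
  w00 = -1/2, w01 = -1/2, w10 = -1, w11 = 0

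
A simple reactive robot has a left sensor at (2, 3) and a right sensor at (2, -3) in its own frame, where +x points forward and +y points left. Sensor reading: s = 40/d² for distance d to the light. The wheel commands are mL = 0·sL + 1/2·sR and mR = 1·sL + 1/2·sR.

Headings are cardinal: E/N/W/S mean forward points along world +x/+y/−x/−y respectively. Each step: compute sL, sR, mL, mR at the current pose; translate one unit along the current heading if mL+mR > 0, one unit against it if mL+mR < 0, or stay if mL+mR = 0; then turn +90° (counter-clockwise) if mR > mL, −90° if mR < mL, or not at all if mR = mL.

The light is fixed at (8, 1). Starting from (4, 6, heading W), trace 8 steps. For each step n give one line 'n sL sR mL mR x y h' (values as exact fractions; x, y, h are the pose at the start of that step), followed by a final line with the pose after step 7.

n=0: pose=(4,6,W); sL=1, sR=2/5; mL=1/5, mR=6/5; mL+mR=7/5 → advance +1; mR−mL=1 → turn +1·90°
n=1: pose=(3,6,S); sL=40/13, sR=40/73; mL=20/73, mR=3180/949; mL+mR=3440/949 → advance +1; mR−mL=40/13 → turn +1·90°
n=2: pose=(3,5,E); sL=20/29, sR=4; mL=2, mR=78/29; mL+mR=136/29 → advance +1; mR−mL=20/29 → turn +1·90°
n=3: pose=(4,5,N); sL=8/17, sR=40/37; mL=20/37, mR=636/629; mL+mR=976/629 → advance +1; mR−mL=8/17 → turn +1·90°
n=4: pose=(4,6,W); sL=1, sR=2/5; mL=1/5, mR=6/5; mL+mR=7/5 → advance +1; mR−mL=1 → turn +1·90°
n=5: pose=(3,6,S); sL=40/13, sR=40/73; mL=20/73, mR=3180/949; mL+mR=3440/949 → advance +1; mR−mL=40/13 → turn +1·90°
n=6: pose=(3,5,E); sL=20/29, sR=4; mL=2, mR=78/29; mL+mR=136/29 → advance +1; mR−mL=20/29 → turn +1·90°
n=7: pose=(4,5,N); sL=8/17, sR=40/37; mL=20/37, mR=636/629; mL+mR=976/629 → advance +1; mR−mL=8/17 → turn +1·90°

0 1 2/5 1/5 6/5 4 6 W
1 40/13 40/73 20/73 3180/949 3 6 S
2 20/29 4 2 78/29 3 5 E
3 8/17 40/37 20/37 636/629 4 5 N
4 1 2/5 1/5 6/5 4 6 W
5 40/13 40/73 20/73 3180/949 3 6 S
6 20/29 4 2 78/29 3 5 E
7 8/17 40/37 20/37 636/629 4 5 N
final 4 6 W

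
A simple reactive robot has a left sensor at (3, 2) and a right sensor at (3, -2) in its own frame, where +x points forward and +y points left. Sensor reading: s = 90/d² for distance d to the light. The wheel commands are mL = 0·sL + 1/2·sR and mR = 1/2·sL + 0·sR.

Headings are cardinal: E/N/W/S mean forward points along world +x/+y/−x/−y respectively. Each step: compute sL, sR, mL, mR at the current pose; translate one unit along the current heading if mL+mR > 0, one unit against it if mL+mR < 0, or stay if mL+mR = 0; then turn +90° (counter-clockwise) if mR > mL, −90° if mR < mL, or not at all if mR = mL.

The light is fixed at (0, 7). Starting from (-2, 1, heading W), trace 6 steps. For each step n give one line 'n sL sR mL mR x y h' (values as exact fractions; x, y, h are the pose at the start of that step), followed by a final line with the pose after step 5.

n=0: pose=(-2,1,W); sL=90/89, sR=90/41; mL=45/41, mR=45/89; mL+mR=5850/3649 → advance +1; mR−mL=-2160/3649 → turn -1·90°
n=1: pose=(-3,1,N); sL=45/17, sR=9; mL=9/2, mR=45/34; mL+mR=99/17 → advance +1; mR−mL=-54/17 → turn -1·90°
n=2: pose=(-3,2,E); sL=10, sR=90/49; mL=45/49, mR=5; mL+mR=290/49 → advance +1; mR−mL=200/49 → turn +1·90°
n=3: pose=(-2,2,N); sL=9/2, sR=45/2; mL=45/4, mR=9/4; mL+mR=27/2 → advance +1; mR−mL=-9 → turn -1·90°
n=4: pose=(-2,3,E); sL=18, sR=90/37; mL=45/37, mR=9; mL+mR=378/37 → advance +1; mR−mL=288/37 → turn +1·90°
n=5: pose=(-1,3,N); sL=9, sR=45; mL=45/2, mR=9/2; mL+mR=27 → advance +1; mR−mL=-18 → turn -1·90°

0 90/89 90/41 45/41 45/89 -2 1 W
1 45/17 9 9/2 45/34 -3 1 N
2 10 90/49 45/49 5 -3 2 E
3 9/2 45/2 45/4 9/4 -2 2 N
4 18 90/37 45/37 9 -2 3 E
5 9 45 45/2 9/2 -1 3 N
final -1 4 E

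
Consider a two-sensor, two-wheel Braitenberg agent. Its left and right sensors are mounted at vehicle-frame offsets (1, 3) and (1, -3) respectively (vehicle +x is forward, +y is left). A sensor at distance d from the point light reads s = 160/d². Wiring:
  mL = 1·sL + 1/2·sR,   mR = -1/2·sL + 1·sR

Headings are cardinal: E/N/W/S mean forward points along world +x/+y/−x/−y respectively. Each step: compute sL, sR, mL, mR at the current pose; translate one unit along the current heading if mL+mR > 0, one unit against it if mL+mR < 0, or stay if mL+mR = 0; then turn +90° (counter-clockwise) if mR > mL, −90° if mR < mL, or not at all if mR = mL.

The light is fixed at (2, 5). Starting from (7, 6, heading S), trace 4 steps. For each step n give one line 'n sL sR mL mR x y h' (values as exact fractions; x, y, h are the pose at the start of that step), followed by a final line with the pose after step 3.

0 5/2 40 45/2 155/4 7 6 S
1 32/9 32/9 16/3 16/9 7 5 E
2 80/41 16 408/41 616/41 8 5 S
3 160/53 32/13 2928/689 656/689 8 4 E
final 9 4 S

n=0: pose=(7,6,S); sL=5/2, sR=40; mL=45/2, mR=155/4; mL+mR=245/4 → advance +1; mR−mL=65/4 → turn +1·90°
n=1: pose=(7,5,E); sL=32/9, sR=32/9; mL=16/3, mR=16/9; mL+mR=64/9 → advance +1; mR−mL=-32/9 → turn -1·90°
n=2: pose=(8,5,S); sL=80/41, sR=16; mL=408/41, mR=616/41; mL+mR=1024/41 → advance +1; mR−mL=208/41 → turn +1·90°
n=3: pose=(8,4,E); sL=160/53, sR=32/13; mL=2928/689, mR=656/689; mL+mR=3584/689 → advance +1; mR−mL=-2272/689 → turn -1·90°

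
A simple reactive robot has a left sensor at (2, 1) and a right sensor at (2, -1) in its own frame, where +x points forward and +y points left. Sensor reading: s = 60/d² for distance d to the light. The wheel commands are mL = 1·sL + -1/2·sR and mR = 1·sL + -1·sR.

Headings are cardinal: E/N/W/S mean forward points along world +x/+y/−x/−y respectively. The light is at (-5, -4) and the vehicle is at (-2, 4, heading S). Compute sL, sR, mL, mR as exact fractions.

left sensor world pos  = (-1, 2); dL² = 52
right sensor world pos = (-3, 2); dR² = 40
sL = 60/52 = 15/13
sR = 60/40 = 3/2
mL = 1·sL + -1/2·sR = 21/52
mR = 1·sL + -1·sR = -9/26

15/13 3/2 21/52 -9/26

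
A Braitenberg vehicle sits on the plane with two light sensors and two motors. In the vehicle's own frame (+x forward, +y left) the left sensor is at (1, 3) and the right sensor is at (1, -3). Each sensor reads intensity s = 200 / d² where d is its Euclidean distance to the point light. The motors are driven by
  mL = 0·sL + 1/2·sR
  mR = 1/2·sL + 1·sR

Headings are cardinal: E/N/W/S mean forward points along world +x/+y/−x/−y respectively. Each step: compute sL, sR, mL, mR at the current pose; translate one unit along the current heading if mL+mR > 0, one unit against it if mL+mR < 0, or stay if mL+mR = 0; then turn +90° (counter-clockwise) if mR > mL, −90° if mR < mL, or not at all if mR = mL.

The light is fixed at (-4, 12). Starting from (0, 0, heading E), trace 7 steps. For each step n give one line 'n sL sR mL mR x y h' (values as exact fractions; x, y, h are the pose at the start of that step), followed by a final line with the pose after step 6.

n=0: pose=(0,0,E); sL=100/53, sR=4/5; mL=2/5, mR=462/265; mL+mR=568/265 → advance +1; mR−mL=356/265 → turn +1·90°
n=1: pose=(1,0,N); sL=8/5, sR=40/37; mL=20/37, mR=348/185; mL+mR=448/185 → advance +1; mR−mL=248/185 → turn +1·90°
n=2: pose=(1,1,W); sL=50/53, sR=5/2; mL=5/4, mR=315/106; mL+mR=895/212 → advance +1; mR−mL=365/212 → turn +1·90°
n=3: pose=(0,1,S); sL=200/193, sR=40/29; mL=20/29, mR=10620/5597; mL+mR=14480/5597 → advance +1; mR−mL=6760/5597 → turn +1·90°
n=4: pose=(0,0,E); sL=100/53, sR=4/5; mL=2/5, mR=462/265; mL+mR=568/265 → advance +1; mR−mL=356/265 → turn +1·90°
n=5: pose=(1,0,N); sL=8/5, sR=40/37; mL=20/37, mR=348/185; mL+mR=448/185 → advance +1; mR−mL=248/185 → turn +1·90°
n=6: pose=(1,1,W); sL=50/53, sR=5/2; mL=5/4, mR=315/106; mL+mR=895/212 → advance +1; mR−mL=365/212 → turn +1·90°

0 100/53 4/5 2/5 462/265 0 0 E
1 8/5 40/37 20/37 348/185 1 0 N
2 50/53 5/2 5/4 315/106 1 1 W
3 200/193 40/29 20/29 10620/5597 0 1 S
4 100/53 4/5 2/5 462/265 0 0 E
5 8/5 40/37 20/37 348/185 1 0 N
6 50/53 5/2 5/4 315/106 1 1 W
final 0 1 S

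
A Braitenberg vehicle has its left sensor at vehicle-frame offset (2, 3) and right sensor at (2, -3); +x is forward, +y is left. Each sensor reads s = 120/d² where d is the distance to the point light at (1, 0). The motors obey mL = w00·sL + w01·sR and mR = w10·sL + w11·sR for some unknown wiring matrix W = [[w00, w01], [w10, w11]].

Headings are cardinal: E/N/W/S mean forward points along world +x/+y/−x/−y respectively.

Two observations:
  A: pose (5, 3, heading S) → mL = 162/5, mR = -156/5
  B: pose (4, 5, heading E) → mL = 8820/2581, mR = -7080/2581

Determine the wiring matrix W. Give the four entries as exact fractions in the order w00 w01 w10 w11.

obs A: pose=(5,3,S) → sL=12/5, sR=60, mL=162/5, mR=-156/5
obs B: pose=(4,5,E) → sL=120/89, sR=120/29, mL=8820/2581, mR=-7080/2581
sensor matrix S = [[12/5, 60], [120/89, 120/29]]; det S = -183168/2581
solve [mL_A; mL_B] = S·[w00; w01] and [mR_A; mR_B] = S·[w10; w11]:
  w00 = 1, w01 = 1/2, w10 = -1/2, w11 = -1/2

1 1/2 -1/2 -1/2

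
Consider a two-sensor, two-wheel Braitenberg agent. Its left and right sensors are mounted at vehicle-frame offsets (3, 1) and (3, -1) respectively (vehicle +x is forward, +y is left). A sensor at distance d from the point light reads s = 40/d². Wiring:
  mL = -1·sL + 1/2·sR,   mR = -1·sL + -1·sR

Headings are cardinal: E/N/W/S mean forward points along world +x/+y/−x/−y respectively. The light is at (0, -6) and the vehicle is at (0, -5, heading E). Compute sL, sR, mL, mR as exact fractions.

40/13 40/9 -100/117 -880/117

left sensor world pos  = (3, -4); dL² = 13
right sensor world pos = (3, -6); dR² = 9
sL = 40/13 = 40/13
sR = 40/9 = 40/9
mL = -1·sL + 1/2·sR = -100/117
mR = -1·sL + -1·sR = -880/117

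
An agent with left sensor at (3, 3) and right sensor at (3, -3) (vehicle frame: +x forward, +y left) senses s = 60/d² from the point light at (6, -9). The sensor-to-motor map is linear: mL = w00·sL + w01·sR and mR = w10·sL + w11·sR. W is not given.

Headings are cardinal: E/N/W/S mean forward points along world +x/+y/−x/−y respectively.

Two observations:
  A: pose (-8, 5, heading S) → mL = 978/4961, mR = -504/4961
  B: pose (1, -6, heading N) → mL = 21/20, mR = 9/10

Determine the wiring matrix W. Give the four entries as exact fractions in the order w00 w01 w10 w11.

obs A: pose=(-8,5,S) → sL=30/121, sR=6/41, mL=978/4961, mR=-504/4961
obs B: pose=(1,-6,N) → sL=3/5, sR=3/2, mL=21/20, mR=9/10
sensor matrix S = [[30/121, 6/41], [3/5, 3/2]]; det S = 7047/24805
solve [mL_A; mL_B] = S·[w00; w01] and [mR_A; mR_B] = S·[w10; w11]:
  w00 = 1/2, w01 = 1/2, w10 = -1, w11 = 1

1/2 1/2 -1 1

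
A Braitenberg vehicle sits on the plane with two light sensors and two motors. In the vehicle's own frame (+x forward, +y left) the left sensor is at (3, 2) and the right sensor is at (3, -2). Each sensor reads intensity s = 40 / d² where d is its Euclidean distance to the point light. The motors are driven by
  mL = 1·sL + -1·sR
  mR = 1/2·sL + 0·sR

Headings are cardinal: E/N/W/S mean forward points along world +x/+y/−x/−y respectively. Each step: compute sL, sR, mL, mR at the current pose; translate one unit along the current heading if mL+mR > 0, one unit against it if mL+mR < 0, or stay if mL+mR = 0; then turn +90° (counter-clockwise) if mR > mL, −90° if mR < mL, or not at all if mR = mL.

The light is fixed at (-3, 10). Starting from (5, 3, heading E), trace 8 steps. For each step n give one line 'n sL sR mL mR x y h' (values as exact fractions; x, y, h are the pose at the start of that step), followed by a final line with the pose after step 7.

0 20/73 20/101 560/7373 10/73 5 3 E
1 8/13 40/137 576/1781 4/13 6 3 N
2 1/4 5/26 3/52 1/8 6 4 E
3 40/73 40/153 3200/11169 20/73 7 4 N
4 20/89 20/109 400/9701 10/89 7 5 E
5 8/17 40/173 704/2941 4/17 8 5 N
6 1/5 5/29 4/145 1/10 8 6 E
7 40/101 40/197 3840/19897 20/101 9 6 N
final 9 7 W

n=0: pose=(5,3,E); sL=20/73, sR=20/101; mL=560/7373, mR=10/73; mL+mR=1570/7373 → advance +1; mR−mL=450/7373 → turn +1·90°
n=1: pose=(6,3,N); sL=8/13, sR=40/137; mL=576/1781, mR=4/13; mL+mR=1124/1781 → advance +1; mR−mL=-28/1781 → turn -1·90°
n=2: pose=(6,4,E); sL=1/4, sR=5/26; mL=3/52, mR=1/8; mL+mR=19/104 → advance +1; mR−mL=7/104 → turn +1·90°
n=3: pose=(7,4,N); sL=40/73, sR=40/153; mL=3200/11169, mR=20/73; mL+mR=6260/11169 → advance +1; mR−mL=-140/11169 → turn -1·90°
n=4: pose=(7,5,E); sL=20/89, sR=20/109; mL=400/9701, mR=10/89; mL+mR=1490/9701 → advance +1; mR−mL=690/9701 → turn +1·90°
n=5: pose=(8,5,N); sL=8/17, sR=40/173; mL=704/2941, mR=4/17; mL+mR=1396/2941 → advance +1; mR−mL=-12/2941 → turn -1·90°
n=6: pose=(8,6,E); sL=1/5, sR=5/29; mL=4/145, mR=1/10; mL+mR=37/290 → advance +1; mR−mL=21/290 → turn +1·90°
n=7: pose=(9,6,N); sL=40/101, sR=40/197; mL=3840/19897, mR=20/101; mL+mR=7780/19897 → advance +1; mR−mL=100/19897 → turn +1·90°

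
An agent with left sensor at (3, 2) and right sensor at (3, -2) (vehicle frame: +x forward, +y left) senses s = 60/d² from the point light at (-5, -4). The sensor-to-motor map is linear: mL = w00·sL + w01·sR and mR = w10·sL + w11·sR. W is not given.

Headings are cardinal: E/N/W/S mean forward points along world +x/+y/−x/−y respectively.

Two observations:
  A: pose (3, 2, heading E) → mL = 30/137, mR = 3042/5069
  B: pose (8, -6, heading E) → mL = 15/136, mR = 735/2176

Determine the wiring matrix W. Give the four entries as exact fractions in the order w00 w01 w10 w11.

obs A: pose=(3,2,E) → sL=12/37, sR=60/137, mL=30/137, mR=3042/5069
obs B: pose=(8,-6,E) → sL=15/64, sR=15/68, mL=15/136, mR=735/2176
sensor matrix S = [[12/37, 60/137], [15/64, 15/68]]; det S = -42885/1378768
solve [mL_A; mL_B] = S·[w00; w01] and [mR_A; mR_B] = S·[w10; w11]:
  w00 = 0, w01 = 1/2, w10 = 1/2, w11 = 1

0 1/2 1/2 1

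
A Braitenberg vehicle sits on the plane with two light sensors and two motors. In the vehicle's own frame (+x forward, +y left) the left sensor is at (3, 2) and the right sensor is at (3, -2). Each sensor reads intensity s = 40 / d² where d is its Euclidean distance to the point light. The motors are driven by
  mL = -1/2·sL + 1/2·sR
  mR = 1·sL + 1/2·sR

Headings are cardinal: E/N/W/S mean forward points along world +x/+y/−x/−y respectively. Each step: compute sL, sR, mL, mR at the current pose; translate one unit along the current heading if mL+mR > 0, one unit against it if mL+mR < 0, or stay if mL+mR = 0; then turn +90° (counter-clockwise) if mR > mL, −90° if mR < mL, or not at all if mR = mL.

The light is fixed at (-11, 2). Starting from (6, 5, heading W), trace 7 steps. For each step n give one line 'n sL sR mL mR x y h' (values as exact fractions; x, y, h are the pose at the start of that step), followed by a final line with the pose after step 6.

0 40/197 40/221 -480/43537 12780/43537 6 5 W
1 10/81 10/49 160/3969 895/3969 5 5 S
2 40/377 40/361 320/136097 21980/136097 5 4 E
3 4/25 20/193 -136/4825 1022/4825 6 4 N
4 40/197 40/221 -480/43537 12780/43537 6 5 W
5 10/81 10/49 160/3969 895/3969 5 5 S
6 40/377 40/361 320/136097 21980/136097 5 4 E
final 6 4 N

n=0: pose=(6,5,W); sL=40/197, sR=40/221; mL=-480/43537, mR=12780/43537; mL+mR=12300/43537 → advance +1; mR−mL=60/197 → turn +1·90°
n=1: pose=(5,5,S); sL=10/81, sR=10/49; mL=160/3969, mR=895/3969; mL+mR=1055/3969 → advance +1; mR−mL=5/27 → turn +1·90°
n=2: pose=(5,4,E); sL=40/377, sR=40/361; mL=320/136097, mR=21980/136097; mL+mR=22300/136097 → advance +1; mR−mL=60/377 → turn +1·90°
n=3: pose=(6,4,N); sL=4/25, sR=20/193; mL=-136/4825, mR=1022/4825; mL+mR=886/4825 → advance +1; mR−mL=6/25 → turn +1·90°
n=4: pose=(6,5,W); sL=40/197, sR=40/221; mL=-480/43537, mR=12780/43537; mL+mR=12300/43537 → advance +1; mR−mL=60/197 → turn +1·90°
n=5: pose=(5,5,S); sL=10/81, sR=10/49; mL=160/3969, mR=895/3969; mL+mR=1055/3969 → advance +1; mR−mL=5/27 → turn +1·90°
n=6: pose=(5,4,E); sL=40/377, sR=40/361; mL=320/136097, mR=21980/136097; mL+mR=22300/136097 → advance +1; mR−mL=60/377 → turn +1·90°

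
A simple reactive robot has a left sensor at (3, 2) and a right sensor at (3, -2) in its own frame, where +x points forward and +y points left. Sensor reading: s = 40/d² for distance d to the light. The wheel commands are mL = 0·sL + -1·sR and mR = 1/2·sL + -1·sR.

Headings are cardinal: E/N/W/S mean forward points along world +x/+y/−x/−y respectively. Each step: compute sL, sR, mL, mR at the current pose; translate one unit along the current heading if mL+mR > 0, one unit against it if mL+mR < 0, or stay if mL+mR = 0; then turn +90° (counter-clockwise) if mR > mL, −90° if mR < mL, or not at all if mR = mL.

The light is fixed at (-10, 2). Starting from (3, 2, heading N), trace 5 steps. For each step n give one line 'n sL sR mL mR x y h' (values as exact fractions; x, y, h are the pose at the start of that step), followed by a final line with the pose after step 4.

n=0: pose=(3,2,N); sL=4/13, sR=20/117; mL=-20/117, mR=-2/117; mL+mR=-22/117 → advance -1; mR−mL=2/13 → turn +1·90°
n=1: pose=(3,1,W); sL=40/109, sR=40/101; mL=-40/101, mR=-2340/11009; mL+mR=-6700/11009 → advance -1; mR−mL=20/109 → turn +1·90°
n=2: pose=(4,1,S); sL=5/34, sR=1/4; mL=-1/4, mR=-3/17; mL+mR=-29/68 → advance -1; mR−mL=5/68 → turn +1·90°
n=3: pose=(4,2,E); sL=40/293, sR=40/293; mL=-40/293, mR=-20/293; mL+mR=-60/293 → advance -1; mR−mL=20/293 → turn +1·90°
n=4: pose=(3,2,N); sL=4/13, sR=20/117; mL=-20/117, mR=-2/117; mL+mR=-22/117 → advance -1; mR−mL=2/13 → turn +1·90°

0 4/13 20/117 -20/117 -2/117 3 2 N
1 40/109 40/101 -40/101 -2340/11009 3 1 W
2 5/34 1/4 -1/4 -3/17 4 1 S
3 40/293 40/293 -40/293 -20/293 4 2 E
4 4/13 20/117 -20/117 -2/117 3 2 N
final 3 1 W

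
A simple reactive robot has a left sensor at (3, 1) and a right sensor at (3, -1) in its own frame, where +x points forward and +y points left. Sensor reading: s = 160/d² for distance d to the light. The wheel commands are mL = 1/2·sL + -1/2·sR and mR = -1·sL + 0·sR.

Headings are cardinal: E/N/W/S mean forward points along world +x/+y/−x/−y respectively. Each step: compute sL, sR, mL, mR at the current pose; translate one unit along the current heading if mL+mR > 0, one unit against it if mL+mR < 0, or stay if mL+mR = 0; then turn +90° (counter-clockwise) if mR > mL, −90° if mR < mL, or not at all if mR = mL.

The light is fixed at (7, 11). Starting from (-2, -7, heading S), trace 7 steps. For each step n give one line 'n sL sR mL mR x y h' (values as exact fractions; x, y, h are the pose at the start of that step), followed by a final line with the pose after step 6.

0 32/101 160/541 576/54641 -32/101 -2 -7 S
1 40/117 2/5 -17/585 -40/117 -2 -6 W
2 160/277 32/49 -512/13573 -160/277 -1 -6 N
3 80/157 80/193 1440/30301 -80/157 -1 -7 E
4 32/101 160/541 576/54641 -32/101 -2 -7 S
5 40/117 2/5 -17/585 -40/117 -2 -6 W
6 160/277 32/49 -512/13573 -160/277 -1 -6 N
final -1 -7 E

n=0: pose=(-2,-7,S); sL=32/101, sR=160/541; mL=576/54641, mR=-32/101; mL+mR=-16736/54641 → advance -1; mR−mL=-17888/54641 → turn -1·90°
n=1: pose=(-2,-6,W); sL=40/117, sR=2/5; mL=-17/585, mR=-40/117; mL+mR=-217/585 → advance -1; mR−mL=-61/195 → turn -1·90°
n=2: pose=(-1,-6,N); sL=160/277, sR=32/49; mL=-512/13573, mR=-160/277; mL+mR=-8352/13573 → advance -1; mR−mL=-7328/13573 → turn -1·90°
n=3: pose=(-1,-7,E); sL=80/157, sR=80/193; mL=1440/30301, mR=-80/157; mL+mR=-14000/30301 → advance -1; mR−mL=-16880/30301 → turn -1·90°
n=4: pose=(-2,-7,S); sL=32/101, sR=160/541; mL=576/54641, mR=-32/101; mL+mR=-16736/54641 → advance -1; mR−mL=-17888/54641 → turn -1·90°
n=5: pose=(-2,-6,W); sL=40/117, sR=2/5; mL=-17/585, mR=-40/117; mL+mR=-217/585 → advance -1; mR−mL=-61/195 → turn -1·90°
n=6: pose=(-1,-6,N); sL=160/277, sR=32/49; mL=-512/13573, mR=-160/277; mL+mR=-8352/13573 → advance -1; mR−mL=-7328/13573 → turn -1·90°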